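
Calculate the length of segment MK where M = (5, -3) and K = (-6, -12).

d = sqrt((-11)^2 + (-9)^2) = sqrt(202)

sqrt(202)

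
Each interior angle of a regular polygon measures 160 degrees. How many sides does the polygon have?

Exterior angle = 180 - 160 = 20. n = 360 / 20 = 18.

18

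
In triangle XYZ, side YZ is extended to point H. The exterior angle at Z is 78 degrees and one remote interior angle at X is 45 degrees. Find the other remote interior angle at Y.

The exterior angle theorem states that an exterior angle equals the sum of the two non-adjacent interior angles.
So 78 = 45 + angle Y, which gives angle Y = 78 - 45 = 33 degrees.

33 degrees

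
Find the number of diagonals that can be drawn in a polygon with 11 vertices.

Each of the 11 vertices connects to 8 non-adjacent vertices via diagonals.
Total connections = 11 × 8 = 88, but each diagonal is counted twice.
Number of diagonals = 88 / 2 = 44.

44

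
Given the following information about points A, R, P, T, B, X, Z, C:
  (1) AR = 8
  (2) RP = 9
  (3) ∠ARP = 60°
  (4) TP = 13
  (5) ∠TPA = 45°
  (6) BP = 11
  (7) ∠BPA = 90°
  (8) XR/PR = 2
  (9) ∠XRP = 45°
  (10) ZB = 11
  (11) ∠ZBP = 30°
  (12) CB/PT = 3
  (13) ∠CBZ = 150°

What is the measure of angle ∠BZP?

Step 1: By the law of cosines on triangle ZBP: ZP² = 11² + 11² − 2·11·11·cos(30°) = 32.42, so ZP ≈ 5.69.
Step 2: By the inverse law of cosines on triangle BZP: cos(∠BZP) = (11² + 5.69² − 11²) / (2·11·5.69) = 32.42/125.27 = 0.2588, so ∠BZP = 75°.

Therefore, the measure of angle ∠BZP = 75°.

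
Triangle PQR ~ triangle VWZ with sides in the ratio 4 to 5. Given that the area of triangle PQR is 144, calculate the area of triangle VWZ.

Area ratio = (4/5)^2 = 16/25. Area of VWZ = 144 * 25/16 = 225.

225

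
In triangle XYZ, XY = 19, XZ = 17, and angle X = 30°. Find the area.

Area = (1/2) * XY * XZ * sin(X)
Area = (1/2) * 19 * 17 * sin(30°)
Area = (1/2) * 19 * 17 * 1/2
Area = 323/4

323/4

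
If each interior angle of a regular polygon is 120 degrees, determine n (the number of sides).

The exterior angle is the supplement of the interior angle: 180 - 120 = 60 degrees.
Since the exterior angles of any convex polygon sum to 360 degrees, the number of sides is 360 / 60 = 6.

6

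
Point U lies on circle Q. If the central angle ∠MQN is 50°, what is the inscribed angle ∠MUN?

By the inscribed angle theorem, the inscribed angle is half the central angle.
Inscribed angle = 50° / 2 = 25°

25°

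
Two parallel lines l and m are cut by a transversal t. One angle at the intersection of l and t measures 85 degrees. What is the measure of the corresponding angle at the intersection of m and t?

When a transversal crosses parallel lines, angles in the same position at each intersection are called corresponding angles.
These are always equal, so the answer is 85 degrees.

85 degrees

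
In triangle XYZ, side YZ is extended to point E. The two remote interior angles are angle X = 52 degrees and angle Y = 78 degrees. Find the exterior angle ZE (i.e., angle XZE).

The interior angle at Z is 180 - 52 - 78 = 50 degrees.
The exterior angle and interior angle at Z are supplementary:
Exterior angle = 180 - 50 = 130 degrees.

130 degrees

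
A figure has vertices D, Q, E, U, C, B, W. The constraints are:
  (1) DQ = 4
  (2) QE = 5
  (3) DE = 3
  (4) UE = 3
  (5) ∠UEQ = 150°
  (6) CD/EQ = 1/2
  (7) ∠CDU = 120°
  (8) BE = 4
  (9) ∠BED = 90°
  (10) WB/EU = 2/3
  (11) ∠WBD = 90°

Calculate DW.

From the given relations: WB = 2/3·EU = 2/3·3 = 2.
Step 1: By the law of cosines on triangle BED: BD² = 4² + 3² − 2·4·3·cos(90°) = 25, so BD = 5.
Step 2: By the law of cosines on triangle DBW: DW² = 5² + 2² − 2·5·2·cos(90°) = 29, so DW = √29.

Therefore, the length of DW = √29.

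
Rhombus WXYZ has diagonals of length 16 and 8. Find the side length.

The diagonals of a rhombus bisect each other at right angles.
Half-diagonals: 16/2 = 8 and 8/2 = 4
side = sqrt(8^2 + 4^2)
side = sqrt(64 + 16)
side = sqrt(80) = 4*sqrt(5)

4*sqrt(5)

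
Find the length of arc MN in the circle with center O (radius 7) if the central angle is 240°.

Arc length = 2π(7)(2/3) = 28*pi/3

28*pi/3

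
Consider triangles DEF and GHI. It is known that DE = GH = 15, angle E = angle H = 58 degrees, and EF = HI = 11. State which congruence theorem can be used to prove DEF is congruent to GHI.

The given information provides:
DE = GH = 15, angle E = angle H = 58 degrees, and EF = HI = 11
This matches the SAS congruence theorem.
Two pairs of corresponding sides and the included angle are equal (Side-Angle-Side).

SAS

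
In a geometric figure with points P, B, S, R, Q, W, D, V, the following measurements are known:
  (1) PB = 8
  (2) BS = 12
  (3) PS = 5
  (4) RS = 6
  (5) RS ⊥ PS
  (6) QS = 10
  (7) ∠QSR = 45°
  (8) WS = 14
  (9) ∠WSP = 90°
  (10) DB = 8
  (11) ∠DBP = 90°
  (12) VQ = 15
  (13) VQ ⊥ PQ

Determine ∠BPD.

Step 1: By the law of cosines on triangle PBD: PD² = 8² + 8² − 2·8·8·cos(90°) = 128, so PD = 8·√2.
Step 2: By the inverse law of cosines on triangle BPD: cos(∠BPD) = (8² + (8·√2)² − 8²) / (2·8·8·√2) = 128/181.02 = 0.7071, so ∠BPD = 45°.

Therefore, the measure of angle ∠BPD = 45°.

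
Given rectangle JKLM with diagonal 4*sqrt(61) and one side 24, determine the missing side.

Using the Pythagorean theorem: d^2 = a^2 + b^2
b^2 = d^2 - a^2
b^2 = 976 - 576
b^2 = 400
b = sqrt(400) = 20

20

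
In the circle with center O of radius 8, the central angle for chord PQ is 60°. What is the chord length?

Drop a perpendicular from the center to the chord, bisecting both the chord and the central angle.
Each half-chord = r sin(θ/2) = 8 sin(30°).
The full chord = 2 × 8 × sin(30°) = 8.

8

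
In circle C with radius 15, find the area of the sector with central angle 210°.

Sector area = π(15²)(7/12) = 525*pi/4

525*pi/4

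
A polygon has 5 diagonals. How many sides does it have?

Using d = n(n - 3)/2, we solve 5 = n(n - 3)/2.
So n(n - 3) = 10.
Testing n = 5: 5 * 2 = 10 = 10. Correct.
The polygon has 5 sides.

5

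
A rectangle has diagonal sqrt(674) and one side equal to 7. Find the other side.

Using the Pythagorean theorem: d^2 = a^2 + b^2
b^2 = d^2 - a^2
b^2 = 674 - 49
b^2 = 625
b = sqrt(625) = 25

25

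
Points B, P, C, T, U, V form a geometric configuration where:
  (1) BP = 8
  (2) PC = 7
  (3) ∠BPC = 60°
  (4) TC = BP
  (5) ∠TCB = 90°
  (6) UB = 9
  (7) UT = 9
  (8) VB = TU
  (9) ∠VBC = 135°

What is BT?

From the given relations: TC = BP = 8.
Step 1: By the law of cosines on triangle BPC: BC² = 8² + 7² − 2·8·7·cos(60°) = 57, so BC = √57.
Step 2: By the law of cosines on triangle BCT: BT² = √57² + 8² − 2·√57·8·cos(90°) = 121, so BT = 11.

Therefore, the length of BT = 11.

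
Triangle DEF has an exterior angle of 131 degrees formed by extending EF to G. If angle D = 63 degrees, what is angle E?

angle E = 131 - 63 = 68 degrees (exterior angle theorem).

68 degrees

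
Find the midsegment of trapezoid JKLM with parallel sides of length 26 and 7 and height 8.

midsegment = (26 + 7) / 2 = 33 / 2 = 33/2

33/2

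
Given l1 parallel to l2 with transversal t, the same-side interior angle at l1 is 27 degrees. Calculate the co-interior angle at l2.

Co-interior (same-side interior) angles are between the parallel lines on the same side of the transversal.
Unlike corresponding or alternate interior angles, they are supplementary rather than equal.
So the angle = 180 - 27 = 153 degrees.

153 degrees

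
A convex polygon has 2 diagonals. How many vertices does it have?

Using d = n(n - 3)/2, we solve 2 = n(n - 3)/2.
So n(n - 3) = 4.
Testing n = 4: 4 * 1 = 4 = 4. Correct.
The polygon has 4 sides.

4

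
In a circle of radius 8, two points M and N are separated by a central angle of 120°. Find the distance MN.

Chord length = 2r sin(θ/2)
= 2 × 8 × sin(120°/2)
= 2 × 8 × sin(60°)
= 8*sqrt(3)

8*sqrt(3)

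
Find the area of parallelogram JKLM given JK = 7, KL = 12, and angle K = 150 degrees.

The area of a parallelogram equals the product of two adjacent sides times the sine of the included angle.
This is because the height equals 12 * sin(150°) = 6.
Area = 7 * 6 = 42

42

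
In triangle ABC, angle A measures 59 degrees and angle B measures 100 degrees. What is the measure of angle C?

angle C = 180 - 59 - 100 = 21 degrees.

21 degrees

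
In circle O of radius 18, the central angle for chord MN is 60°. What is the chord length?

Chord length = 2r sin(θ/2)
= 2 × 18 × sin(60°/2)
= 2 × 18 × sin(30°)
= 18

18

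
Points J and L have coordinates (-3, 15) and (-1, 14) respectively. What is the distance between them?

d = sqrt((2)^2 + (-1)^2) = sqrt(5)

sqrt(5)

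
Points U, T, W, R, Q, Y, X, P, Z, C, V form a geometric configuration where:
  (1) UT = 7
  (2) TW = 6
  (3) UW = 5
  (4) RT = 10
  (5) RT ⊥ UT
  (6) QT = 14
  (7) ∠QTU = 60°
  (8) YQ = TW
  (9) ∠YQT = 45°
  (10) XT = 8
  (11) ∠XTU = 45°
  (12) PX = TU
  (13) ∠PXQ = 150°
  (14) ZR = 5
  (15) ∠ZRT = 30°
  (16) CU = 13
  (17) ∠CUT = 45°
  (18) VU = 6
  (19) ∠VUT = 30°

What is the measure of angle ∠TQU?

Step 1: By the law of cosines on triangle QTU: QU² = 14² + 7² − 2·14·7·cos(60°) = 147, so QU = 7·√3.
Step 2: By the inverse law of cosines on triangle TQU: cos(∠TQU) = (14² + (7·√3)² − 7²) / (2·14·7·√3) = 294/339.48 = 0.866, so ∠TQU = 30°.

Therefore, the measure of angle ∠TQU = 30°.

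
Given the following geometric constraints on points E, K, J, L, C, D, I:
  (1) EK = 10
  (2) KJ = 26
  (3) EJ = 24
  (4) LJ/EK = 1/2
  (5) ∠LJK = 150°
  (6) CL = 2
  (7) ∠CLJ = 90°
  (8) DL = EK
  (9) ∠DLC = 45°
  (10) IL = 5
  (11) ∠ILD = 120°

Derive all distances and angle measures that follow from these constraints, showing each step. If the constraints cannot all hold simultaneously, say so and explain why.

The constraints are consistent.

From the given relations:
  LJ = 1/2·EK = 1/2·10 = 5
  DL = EK = 10

Step 1: From KJ = 26, JL = 5, and ∠KJL = 150°, by the law of cosines:
  KL² = KJ² + JL² - 2·KJ·JL·cos(150°) = 676 + 25 + 225.2 = 926.2
  KL ≈ 30.43

Step 2: From JL = 5, LC = 2, and ∠JLC = 90°, by the law of cosines:
  JC² = JL² + LC² - 2·JL·LC·cos(90°) = 25 + 4 - 0 = 29
  JC = √29

Step 3: From CL = 2, LD = 10, and ∠CLD = 45°, by the law of cosines:
  CD² = CL² + LD² - 2·CL·LD·cos(45°) = 4 + 100 - 28.28 = 75.72
  CD ≈ 8.7

Step 4: From DL = 10, LI = 5, and ∠DLI = 120°, by the law of cosines:
  DI² = DL² + LI² - 2·DL·LI·cos(120°) = 100 + 25 + 50 = 175
  DI = 5·√7

Step 5: From EJ = 24, EK = 10, JK = 26, by the inverse law of cosines:
  cos(∠JEK) = (EJ² + EK² - JK²) / (2·EJ·EK)
  ∠JEK = 90°

Step 6: From KE = 10, KJ = 26, EJ = 24, by the inverse law of cosines:
  cos(∠EKJ) = (KE² + KJ² - EJ²) / (2·KE·KJ)
  ∠EKJ = 67.38°

Step 7: From JE = 24, JK = 26, EK = 10, by the inverse law of cosines:
  cos(∠EJK) = (JE² + JK² - EK²) / (2·JE·JK)
  ∠EJK = 22.62°

Step 8: From KJ = 26, KL = 30.43, JL = 5, by the inverse law of cosines:
  cos(∠JKL) = (KJ² + KL² - JL²) / (2·KJ·KL)
  ∠JKL = 4.71°

Step 9: From JC = √29, JL = 5, CL = 2, by the inverse law of cosines:
  cos(∠CJL) = (JC² + JL² - CL²) / (2·JC·JL)
  ∠CJL = 21.8°

Step 10: From LJ = 5, LK = 30.43, JK = 26, by the inverse law of cosines:
  cos(∠JLK) = (LJ² + LK² - JK²) / (2·LJ·LK)
  ∠JLK = 25.29°

Step 11: From CD = 8.7, CL = 2, DL = 10, by the inverse law of cosines:
  cos(∠DCL) = (CD² + CL² - DL²) / (2·CD·CL)
  ∠DCL = 125.65°

Step 12: From CJ = √29, CL = 2, JL = 5, by the inverse law of cosines:
  cos(∠JCL) = (CJ² + CL² - JL²) / (2·CJ·CL)
  ∠JCL = 68.2°

Step 13: From DC = 8.7, DL = 10, CL = 2, by the inverse law of cosines:
  cos(∠CDL) = (DC² + DL² - CL²) / (2·DC·DL)
  ∠CDL = 9.35°

Step 14: From DI = 5·√7, DL = 10, IL = 5, by the inverse law of cosines:
  cos(∠IDL) = (DI² + DL² - IL²) / (2·DI·DL)
  ∠IDL = 19.11°

Step 15: From ID = 5·√7, IL = 5, DL = 10, by the inverse law of cosines:
  cos(∠DIL) = (ID² + IL² - DL²) / (2·ID·IL)
  ∠DIL = 40.89°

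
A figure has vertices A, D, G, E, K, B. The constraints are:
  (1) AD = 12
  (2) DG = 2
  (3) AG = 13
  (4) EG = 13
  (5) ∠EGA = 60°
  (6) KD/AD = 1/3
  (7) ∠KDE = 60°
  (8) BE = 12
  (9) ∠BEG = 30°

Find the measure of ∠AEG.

Step 1: By the law of cosines on triangle EGA: EA² = 13² + 13² − 2·13·13·cos(60°) = 169, so EA = 13.
Step 2: By the inverse law of cosines on triangle AEG: cos(∠AEG) = (13² + 13² − 13²) / (2·13·13) = 169/338 = 0.5, so ∠AEG = 60°.

Therefore, the measure of angle ∠AEG = 60°.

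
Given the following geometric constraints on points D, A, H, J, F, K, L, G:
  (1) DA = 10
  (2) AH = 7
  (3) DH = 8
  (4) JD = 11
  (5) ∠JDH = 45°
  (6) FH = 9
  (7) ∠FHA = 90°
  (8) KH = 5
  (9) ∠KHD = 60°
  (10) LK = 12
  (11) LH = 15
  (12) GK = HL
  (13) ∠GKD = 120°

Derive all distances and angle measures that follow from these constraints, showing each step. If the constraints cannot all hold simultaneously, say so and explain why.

The constraints are consistent.

From the given relations:
  GK = HL = 15

Step 1: From DH = 8, HK = 5, and ∠DHK = 60°, by the law of cosines:
  DK² = DH² + HK² - 2·DH·HK·cos(60°) = 64 + 25 - 40 = 49
  DK = 7

Step 2: From AH = 7, HF = 9, and ∠AHF = 90°, by the law of cosines:
  AF² = AH² + HF² - 2·AH·HF·cos(90°) = 49 + 81 - 0 = 130
  AF = √130

Step 3: From HD = 8, DJ = 11, and ∠HDJ = 45°, by the law of cosines:
  HJ² = HD² + DJ² - 2·HD·DJ·cos(45°) = 64 + 121 - 124.5 = 60.55
  HJ ≈ 7.78

Step 4: From DA = 10, DH = 8, AH = 7, by the inverse law of cosines:
  cos(∠ADH) = (DA² + DH² - AH²) / (2·DA·DH)
  ∠ADH = 44.05°

Step 5: From AD = 10, AH = 7, DH = 8, by the inverse law of cosines:
  cos(∠DAH) = (AD² + AH² - DH²) / (2·AD·AH)
  ∠DAH = 52.62°

Step 6: From HA = 7, HD = 8, AD = 10, by the inverse law of cosines:
  cos(∠AHD) = (HA² + HD² - AD²) / (2·HA·HD)
  ∠AHD = 83.33°

Step 7: From HK = 5, HL = 15, KL = 12, by the inverse law of cosines:
  cos(∠KHL) = (HK² + HL² - KL²) / (2·HK·HL)
  ∠KHL = 45.04°

Step 8: From KH = 5, KL = 12, HL = 15, by the inverse law of cosines:
  cos(∠HKL) = (KH² + KL² - HL²) / (2·KH·KL)
  ∠HKL = 117.82°

Step 9: From LH = 15, LK = 12, HK = 5, by the inverse law of cosines:
  cos(∠HLK) = (LH² + LK² - HK²) / (2·LH·LK)
  ∠HLK = 17.15°

Step 10: From DK = 7, KG = 15, and ∠DKG = 120°, by the law of cosines:
  DG² = DK² + KG² - 2·DK·KG·cos(120°) = 49 + 225 + 105 = 379
  DG ≈ 19.47

Step 11: From DH = 8, DK = 7, HK = 5, by the inverse law of cosines:
  cos(∠HDK) = (DH² + DK² - HK²) / (2·DH·DK)
  ∠HDK = 38.21°

Step 12: From AF = √130, AH = 7, FH = 9, by the inverse law of cosines:
  cos(∠FAH) = (AF² + AH² - FH²) / (2·AF·AH)
  ∠FAH = 52.13°

Step 13: From HD = 8, HJ = 7.78, DJ = 11, by the inverse law of cosines:
  cos(∠DHJ) = (HD² + HJ² - DJ²) / (2·HD·HJ)
  ∠DHJ = 88.37°

Step 14: From JD = 11, JH = 7.78, DH = 8, by the inverse law of cosines:
  cos(∠DJH) = (JD² + JH² - DH²) / (2·JD·JH)
  ∠DJH = 46.63°

Step 15: From FA = √130, FH = 9, AH = 7, by the inverse law of cosines:
  cos(∠AFH) = (FA² + FH² - AH²) / (2·FA·FH)
  ∠AFH = 37.87°

Step 16: From KD = 7, KH = 5, DH = 8, by the inverse law of cosines:
  cos(∠DKH) = (KD² + KH² - DH²) / (2·KD·KH)
  ∠DKH = 81.79°

Step 17: From DG = 19.47, DK = 7, GK = 15, by the inverse law of cosines:
  cos(∠GDK) = (DG² + DK² - GK²) / (2·DG·DK)
  ∠GDK = 41.86°

Step 18: From GD = 19.47, GK = 15, DK = 7, by the inverse law of cosines:
  cos(∠DGK) = (GD² + GK² - DK²) / (2·GD·GK)
  ∠DGK = 18.14°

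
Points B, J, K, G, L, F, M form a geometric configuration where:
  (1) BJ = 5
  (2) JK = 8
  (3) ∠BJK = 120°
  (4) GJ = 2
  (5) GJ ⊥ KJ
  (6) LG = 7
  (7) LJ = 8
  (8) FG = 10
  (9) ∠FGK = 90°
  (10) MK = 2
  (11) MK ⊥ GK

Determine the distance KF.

Step 1: By the law of cosines on triangle GJK: GK² = 2² + 8² − 2·2·8·cos(90°) = 68, so GK = 2·√17.
Step 2: By the law of cosines on triangle KGF: KF² = (2·√17)² + 10² − 2·2·√17·10·cos(90°) = 168, so KF = 2·√42.

Therefore, the length of KF = 2·√42.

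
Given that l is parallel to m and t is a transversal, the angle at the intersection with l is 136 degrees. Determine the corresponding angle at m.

When a transversal crosses parallel lines, angles in the same position at each intersection are called corresponding angles.
These are always equal, so the answer is 136 degrees.

136 degrees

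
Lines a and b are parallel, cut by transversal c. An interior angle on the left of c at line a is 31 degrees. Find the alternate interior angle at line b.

Alternate interior angles are equal: 31 degrees.

31 degrees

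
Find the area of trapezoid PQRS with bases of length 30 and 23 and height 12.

Area of a trapezoid = (base1 + base2) * height / 2
Area = (30 + 23) * 12 / 2
Area = 53 * 12 / 2
Area = 636 / 2
Area = 318

318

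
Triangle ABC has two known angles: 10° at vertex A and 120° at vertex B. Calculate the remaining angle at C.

The interior angles sum to 180°: angle C = 180 - 10 - 120 = 50°.
The triangle is obtuse (angles 10°, 120°, 50°).

50 degrees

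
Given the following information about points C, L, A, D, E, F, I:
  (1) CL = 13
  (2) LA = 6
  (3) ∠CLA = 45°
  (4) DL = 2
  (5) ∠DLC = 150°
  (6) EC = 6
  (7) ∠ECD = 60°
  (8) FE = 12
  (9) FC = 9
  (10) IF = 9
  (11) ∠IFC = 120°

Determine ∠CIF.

Step 1: By the law of cosines on triangle IFC: IC² = 9² + 9² − 2·9·9·cos(120°) = 243, so IC = 9·√3.
Step 2: By the inverse law of cosines on triangle CIF: cos(∠CIF) = ((9·√3)² + 9² − 9²) / (2·9·√3·9) = 243/280.59 = 0.866, so ∠CIF = 30°.

Therefore, the measure of angle ∠CIF = 30°.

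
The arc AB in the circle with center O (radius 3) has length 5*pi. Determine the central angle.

Arc length L = 2πr × θ/360, so θ = 360L / (2πr).
θ = 360 × 5*pi / (2π × 3)
θ = 300°
θ = 300°

300°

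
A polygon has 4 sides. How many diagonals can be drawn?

Total line segments between 4 vertices = C(4,2) = 6.
Subtract the 4 sides: 6 - 4 = 2 diagonals.

2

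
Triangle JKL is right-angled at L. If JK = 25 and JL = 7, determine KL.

By the Pythagorean theorem: KL^2 = JK^2 - JL^2
KL^2 = 25^2 - 7^2 = 625 - 49 = 576
KL = sqrt(576) = 24

24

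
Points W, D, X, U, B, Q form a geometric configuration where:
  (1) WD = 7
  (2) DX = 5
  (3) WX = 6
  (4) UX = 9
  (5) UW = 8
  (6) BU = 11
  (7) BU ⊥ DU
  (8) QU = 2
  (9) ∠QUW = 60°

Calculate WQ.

Step 1: By the law of cosines on triangle WUQ: WQ² = 8² + 2² − 2·8·2·cos(60°) = 52, so WQ = 2·√13.

Therefore, the length of WQ = 2·√13.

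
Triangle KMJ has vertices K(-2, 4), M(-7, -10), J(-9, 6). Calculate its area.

Using the Shoelace formula for a triangle:
Area = (1/2)|x0(y1 - y2) + x1(y2 - y0) + x2(y0 - y1)|
Area = (1/2)|-2(-10 - 6) + -7(6 - 4) + -9(4 - -10)|
Area = (1/2)|32 + -14 + -126|
Area = (1/2)|-108|
Area = (1/2)(108)
Area = 54

54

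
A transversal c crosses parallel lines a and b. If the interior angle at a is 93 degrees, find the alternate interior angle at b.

Alternate interior angles lie on opposite sides of the transversal, between the parallel lines.
By the alternate interior angle theorem, they are equal: 93 degrees.

93 degrees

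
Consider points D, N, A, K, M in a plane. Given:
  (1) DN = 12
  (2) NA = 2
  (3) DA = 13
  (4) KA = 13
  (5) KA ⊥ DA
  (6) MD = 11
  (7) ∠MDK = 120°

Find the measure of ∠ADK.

Step 1: By the law of cosines on triangle DAK: DK² = 13² + 13² − 2·13·13·cos(90°) = 338, so DK = 13·√2.
Step 2: By the inverse law of cosines on triangle ADK: cos(∠ADK) = (13² + (13·√2)² − 13²) / (2·13·13·√2) = 338/478 = 0.7071, so ∠ADK = 45°.

Therefore, the measure of angle ∠ADK = 45°.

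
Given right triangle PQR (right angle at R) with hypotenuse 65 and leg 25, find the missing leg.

Rearranging the Pythagorean theorem to solve for the unknown leg:
leg^2 = hypotenuse^2 - known_leg^2 = 4225 - 625 = 3600
leg = sqrt(3600) = 60.

60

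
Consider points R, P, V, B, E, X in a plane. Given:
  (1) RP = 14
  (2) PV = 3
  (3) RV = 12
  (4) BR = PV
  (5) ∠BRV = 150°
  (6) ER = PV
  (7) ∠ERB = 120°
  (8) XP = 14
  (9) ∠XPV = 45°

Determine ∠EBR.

From the given relations: BR = PV = 3; ER = PV = 3.
Step 1: By the law of cosines on triangle BRE: BE² = 3² + 3² − 2·3·3·cos(120°) = 27, so BE = 3·√3.
Step 2: By the inverse law of cosines on triangle EBR: cos(∠EBR) = ((3·√3)² + 3² − 3²) / (2·3·√3·3) = 27/31.18 = 0.866, so ∠EBR = 30°.

Therefore, the measure of angle ∠EBR = 30°.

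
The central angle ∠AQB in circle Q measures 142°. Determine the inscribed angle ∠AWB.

By the inscribed angle theorem, the inscribed angle is half the central angle.
Inscribed angle = 142° / 2 = 71°

71°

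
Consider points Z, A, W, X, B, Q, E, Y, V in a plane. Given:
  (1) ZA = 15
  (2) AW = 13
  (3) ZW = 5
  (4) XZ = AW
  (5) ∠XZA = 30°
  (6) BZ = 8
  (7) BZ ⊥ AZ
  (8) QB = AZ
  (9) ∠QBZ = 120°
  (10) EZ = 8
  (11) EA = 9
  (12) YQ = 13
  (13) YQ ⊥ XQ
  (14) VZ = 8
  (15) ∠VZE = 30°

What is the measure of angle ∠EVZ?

Step 1: By the law of cosines on triangle VZE: VE² = 8² + 8² − 2·8·8·cos(30°) = 17.15, so VE ≈ 4.14.
Step 2: By the inverse law of cosines on triangle EVZ: cos(∠EVZ) = (4.14² + 8² − 8²) / (2·4.14·8) = 17.15/66.26 = 0.2588, so ∠EVZ = 75°.

Therefore, the measure of angle ∠EVZ = 75°.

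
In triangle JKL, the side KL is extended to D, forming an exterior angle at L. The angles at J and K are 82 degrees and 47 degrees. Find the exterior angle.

By the exterior angle theorem, an exterior angle of a triangle equals the sum of the two remote interior angles.
Exterior angle = angle J + angle K
Exterior angle = 82 + 47 = 129 degrees

129 degrees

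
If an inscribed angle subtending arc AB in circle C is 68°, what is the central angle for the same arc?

By the inscribed angle theorem, the central angle is twice the inscribed angle.
Central angle = 2 × 68° = 136°

136°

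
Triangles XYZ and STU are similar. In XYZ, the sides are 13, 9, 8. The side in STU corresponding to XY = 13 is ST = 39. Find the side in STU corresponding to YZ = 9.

Similar triangles have proportional sides. Setting up the proportion:
ST / XY = TU / YZ
39 / 13 = TU / 9
TU = 9 * 39 / 13 = 27.

27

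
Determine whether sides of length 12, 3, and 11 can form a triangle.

Yes.
The triangle inequality requires that the sum of any two sides exceeds the third.
Here 3 + 11 = 14 > 12, so the condition is met.

Yes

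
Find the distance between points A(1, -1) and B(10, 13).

d = sqrt((10 - 1)^2 + (13 - -1)^2)
d = sqrt(9^2 + 14^2)
d = sqrt(81 + 196)
d = sqrt(277)

sqrt(277)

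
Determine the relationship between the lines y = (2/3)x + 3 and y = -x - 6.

Slope of line 1: m1 = 2/3
Slope of line 2: m2 = -1
For parallel lines we need equal slopes: 2/3 != -1.
For perpendicular lines we need m1*m2 = -1: (2/3)(-1) = -2/3 != -1.
Since neither condition holds, the lines are neither parallel nor perpendicular.

Neither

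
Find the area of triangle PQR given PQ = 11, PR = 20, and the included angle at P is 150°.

Area = (1/2)(11)(20) sin(150°) = (1/2)(11)(20)(1/2) = 55

55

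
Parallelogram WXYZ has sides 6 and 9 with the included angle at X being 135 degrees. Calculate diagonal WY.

Using the law of cosines:
d^2 = 6^2 + 9^2 - 2(6)(9)cos(135 degrees)
d^2 = 36 + 81 - 108*-sqrt(2)/2
d^2 = 54*sqrt(2) + 117
d = 3*sqrt(6*sqrt(2) + 13)

3*sqrt(6*sqrt(2) + 13)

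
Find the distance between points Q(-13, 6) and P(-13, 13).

d = sqrt((0)^2 + (7)^2) = sqrt(49) = 7

7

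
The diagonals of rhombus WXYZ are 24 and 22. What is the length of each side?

In a rhombus, the diagonals bisect each other perpendicularly, creating four congruent right triangles.
Each triangle has legs 12 (half of 24) and 11 (half of 22).
The hypotenuse of each right triangle is a side of the rhombus:
side = sqrt(12^2 + 11^2) = sqrt(265)

sqrt(265)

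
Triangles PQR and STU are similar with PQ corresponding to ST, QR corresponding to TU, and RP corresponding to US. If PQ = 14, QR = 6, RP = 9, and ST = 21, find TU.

Since the triangles are similar, the ratio of corresponding sides is constant.
Scale factor k = ST / PQ = 21 / 14 = 3/2
TU = k * QR = 3/2 * 6 = 9

9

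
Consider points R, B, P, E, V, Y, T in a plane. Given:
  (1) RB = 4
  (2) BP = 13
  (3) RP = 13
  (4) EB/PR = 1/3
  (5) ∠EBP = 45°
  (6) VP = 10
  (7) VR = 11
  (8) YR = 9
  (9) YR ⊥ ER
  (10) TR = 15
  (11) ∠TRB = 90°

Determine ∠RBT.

Step 1: By the law of cosines on triangle BRT: BT² = 4² + 15² − 2·4·15·cos(90°) = 241, so BT ≈ 15.52.
Step 2: By the inverse law of cosines on triangle RBT: cos(∠RBT) = (4² + 15.52² − 15²) / (2·4·15.52) = 32/124.19 = 0.2577, so ∠RBT = 75.07°.

Therefore, the measure of angle ∠RBT = 75.07°.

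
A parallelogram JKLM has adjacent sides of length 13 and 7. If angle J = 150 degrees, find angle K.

Consecutive angles are supplementary: angle K = 180 - 150 = 30 degrees.

30 degrees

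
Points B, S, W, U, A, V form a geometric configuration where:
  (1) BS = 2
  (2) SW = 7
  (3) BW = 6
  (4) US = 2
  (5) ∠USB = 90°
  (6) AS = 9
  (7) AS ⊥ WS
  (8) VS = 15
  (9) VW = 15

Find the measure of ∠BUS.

Step 1: By the law of cosines on triangle USB: UB² = 2² + 2² − 2·2·2·cos(90°) = 8, so UB = 2·√2.
Step 2: By the inverse law of cosines on triangle BUS: cos(∠BUS) = ((2·√2)² + 2² − 2²) / (2·2·√2·2) = 8/11.31 = 0.7071, so ∠BUS = 45°.

Therefore, the measure of angle ∠BUS = 45°.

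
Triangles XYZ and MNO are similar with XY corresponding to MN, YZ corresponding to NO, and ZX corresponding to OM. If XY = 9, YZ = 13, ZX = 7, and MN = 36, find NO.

Similar triangles have proportional sides. Setting up the proportion:
MN / XY = NO / YZ
36 / 9 = NO / 13
NO = 13 * 36 / 9 = 52.

52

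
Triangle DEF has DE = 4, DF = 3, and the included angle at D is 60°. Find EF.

Law of cosines: EF^2 = 4^2 + 3^2 - 2(4)(3)cos(60°) = 13, so EF = sqrt(13).

sqrt(13)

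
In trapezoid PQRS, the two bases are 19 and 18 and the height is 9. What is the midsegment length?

midsegment = (19 + 18) / 2 = 37 / 2 = 37/2

37/2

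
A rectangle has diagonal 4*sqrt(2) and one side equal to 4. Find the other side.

b = sqrt(d^2 - a^2) = sqrt(32 - 16) = sqrt(16) = 4

4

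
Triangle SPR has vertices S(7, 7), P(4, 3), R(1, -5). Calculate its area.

Shoelace: Area = (1/2)|7(3--5) + 4(-5-7) + 1(7-3)| = (1/2)(12) = 6

6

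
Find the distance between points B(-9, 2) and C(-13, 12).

d = sqrt((-13 - -9)^2 + (12 - 2)^2)
d = sqrt(-4^2 + 10^2)
d = sqrt(16 + 100)
d = sqrt(116) = 2*sqrt(29)

2*sqrt(29)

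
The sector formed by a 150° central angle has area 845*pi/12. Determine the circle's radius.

The sector covers 150°/360° = 5/12 of the full circle.
Full circle area = 845*pi/12 / 5/12 = 169*pi.
Since full area = πr², we get r² = 169*pi/π = 169, so r = 13.

13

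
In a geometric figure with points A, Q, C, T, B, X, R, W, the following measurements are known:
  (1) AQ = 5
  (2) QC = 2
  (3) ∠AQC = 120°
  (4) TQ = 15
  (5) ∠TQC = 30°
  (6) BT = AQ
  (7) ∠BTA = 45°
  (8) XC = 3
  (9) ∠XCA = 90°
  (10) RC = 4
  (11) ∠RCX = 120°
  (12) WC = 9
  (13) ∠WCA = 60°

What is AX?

Step 1: By the law of cosines on triangle CQA: CA² = 2² + 5² − 2·2·5·cos(120°) = 39, so CA = √39.
Step 2: By the law of cosines on triangle ACX: AX² = √39² + 3² − 2·√39·3·cos(90°) = 48, so AX = 4·√3.

Therefore, the length of AX = 4·√3.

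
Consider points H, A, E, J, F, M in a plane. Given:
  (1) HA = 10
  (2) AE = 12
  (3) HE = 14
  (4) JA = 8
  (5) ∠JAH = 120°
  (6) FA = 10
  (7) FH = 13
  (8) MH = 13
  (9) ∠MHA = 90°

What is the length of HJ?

Step 1: By the law of cosines on triangle HAJ: HJ² = 10² + 8² − 2·10·8·cos(120°) = 244, so HJ = 2·√61.

Therefore, the length of HJ = 2·√61.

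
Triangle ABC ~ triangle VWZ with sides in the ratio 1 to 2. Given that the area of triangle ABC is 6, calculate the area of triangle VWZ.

For similar figures, the area ratio equals the square of the side ratio.
Side ratio (ABC to VWZ) = 1:2, so area ratio = 1^2:2^2 = 1:4.
If the area of ABC is 6, then the area of VWZ = 6 * (4/1) = 24.

24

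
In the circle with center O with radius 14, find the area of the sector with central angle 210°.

The full circle has area πr² = π(14)² = 196*pi.
The sector covers 210° out of 360°, a fraction of 7/12.
Sector area = 196*pi × 7/12 = 343*pi/3.

343*pi/3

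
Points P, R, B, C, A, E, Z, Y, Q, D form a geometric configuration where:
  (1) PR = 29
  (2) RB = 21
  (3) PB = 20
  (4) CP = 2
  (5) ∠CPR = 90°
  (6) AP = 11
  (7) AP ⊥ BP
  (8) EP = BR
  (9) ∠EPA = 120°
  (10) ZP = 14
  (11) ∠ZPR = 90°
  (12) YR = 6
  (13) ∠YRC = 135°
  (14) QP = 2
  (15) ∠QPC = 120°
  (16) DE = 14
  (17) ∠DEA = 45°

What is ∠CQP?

Step 1: By the law of cosines on triangle QPC: QC² = 2² + 2² − 2·2·2·cos(120°) = 12, so QC = 2·√3.
Step 2: By the inverse law of cosines on triangle CQP: cos(∠CQP) = ((2·√3)² + 2² − 2²) / (2·2·√3·2) = 12/13.86 = 0.866, so ∠CQP = 30°.

Therefore, the measure of angle ∠CQP = 30°.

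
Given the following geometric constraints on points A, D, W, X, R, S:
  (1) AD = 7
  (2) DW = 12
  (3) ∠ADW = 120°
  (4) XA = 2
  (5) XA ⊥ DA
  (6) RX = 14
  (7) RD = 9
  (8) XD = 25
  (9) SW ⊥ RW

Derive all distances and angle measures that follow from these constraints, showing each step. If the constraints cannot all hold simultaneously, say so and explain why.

These constraints are not satisfiable: by the triangle inequality in triangle RXD, (6) RX = 14 and (7) RD = 9 force XD ≤ 14 + 9 = 23, but (8) says XD = 25. No planar figure meets all of them, so nothing further can be derived.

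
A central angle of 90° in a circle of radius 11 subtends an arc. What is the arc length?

Arc length = 2πr × θ/360
= 2π × 11 × 1/4
= 11*pi/2

11*pi/2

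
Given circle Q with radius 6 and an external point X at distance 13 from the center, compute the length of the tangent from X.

The tangent, radius, and line from the external point to the center form a right triangle.
The right angle is where the tangent meets the radius.
By the Pythagorean theorem: tangent² + 6² = 13²
tangent² = 169 - 36 = 133
tangent = sqrt(133)

sqrt(133)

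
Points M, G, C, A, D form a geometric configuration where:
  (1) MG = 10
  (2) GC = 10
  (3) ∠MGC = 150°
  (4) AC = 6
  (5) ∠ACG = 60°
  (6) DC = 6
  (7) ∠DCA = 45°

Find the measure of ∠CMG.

Step 1: By the law of cosines on triangle MGC: MC² = 10² + 10² − 2·10·10·cos(150°) = 373.21, so MC ≈ 19.32.
Step 2: By the inverse law of cosines on triangle CMG: cos(∠CMG) = (19.32² + 10² − 10²) / (2·19.32·10) = 373.21/386.37 = 0.9659, so ∠CMG = 15°.

Therefore, the measure of angle ∠CMG = 15°.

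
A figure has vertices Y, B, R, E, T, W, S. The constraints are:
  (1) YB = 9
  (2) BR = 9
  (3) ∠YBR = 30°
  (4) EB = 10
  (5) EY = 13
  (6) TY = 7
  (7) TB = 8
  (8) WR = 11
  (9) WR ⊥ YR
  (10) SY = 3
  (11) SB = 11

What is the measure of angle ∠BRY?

Step 1: By the law of cosines on triangle RBY: RY² = 9² + 9² − 2·9·9·cos(30°) = 21.7, so RY ≈ 4.66.
Step 2: By the inverse law of cosines on triangle BRY: cos(∠BRY) = (9² + 4.66² − 9²) / (2·9·4.66) = 21.7/83.86 = 0.2588, so ∠BRY = 75°.

Therefore, the measure of angle ∠BRY = 75°.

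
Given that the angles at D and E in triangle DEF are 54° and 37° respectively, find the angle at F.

angle F = 180 - 54 - 37 = 89 degrees.

89 degrees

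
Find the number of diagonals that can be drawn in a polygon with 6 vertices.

The number of diagonals in an n-gon is n(n - 3)/2.
For n = 6: 6(6 - 3)/2 = 6 × 3 / 2 = 9.

9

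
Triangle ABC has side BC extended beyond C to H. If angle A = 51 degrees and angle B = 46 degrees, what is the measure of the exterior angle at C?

By the exterior angle theorem, an exterior angle of a triangle equals the sum of the two remote interior angles.
Exterior angle = angle A + angle B
Exterior angle = 51 + 46 = 97 degrees

97 degrees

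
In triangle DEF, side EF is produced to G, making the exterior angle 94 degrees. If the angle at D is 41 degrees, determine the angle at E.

angle E = 94 - 41 = 53 degrees (exterior angle theorem).

53 degrees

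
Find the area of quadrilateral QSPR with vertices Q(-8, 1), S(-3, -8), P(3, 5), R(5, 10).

Shoelace: sum of cross terms = 166, Area = (1/2)|166| = 83

83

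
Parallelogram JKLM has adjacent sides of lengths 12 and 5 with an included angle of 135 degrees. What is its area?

Area = 12 * 5 * sin(135°) = 60 * sqrt(2)/2 = 30*sqrt(2)

30*sqrt(2)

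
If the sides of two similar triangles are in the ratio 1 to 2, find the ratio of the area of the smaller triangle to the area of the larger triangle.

The ratio of areas of similar triangles equals the square of the side ratio.
Side ratio = 1:2
Area ratio = (1/2)^2 = 1/4 = 1:4

1:4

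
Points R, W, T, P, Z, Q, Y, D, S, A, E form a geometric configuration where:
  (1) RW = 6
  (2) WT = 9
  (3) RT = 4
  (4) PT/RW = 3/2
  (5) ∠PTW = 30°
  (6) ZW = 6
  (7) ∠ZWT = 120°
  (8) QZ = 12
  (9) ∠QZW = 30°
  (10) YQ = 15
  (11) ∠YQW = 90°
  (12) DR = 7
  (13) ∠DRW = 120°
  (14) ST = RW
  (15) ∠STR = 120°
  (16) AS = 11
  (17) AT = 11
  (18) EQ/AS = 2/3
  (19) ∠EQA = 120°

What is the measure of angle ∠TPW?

From the given relations: PT = 3/2·RW = 3/2·6 = 9.
Step 1: By the law of cosines on triangle PTW: PW² = 9² + 9² − 2·9·9·cos(30°) = 21.7, so PW ≈ 4.66.
Step 2: By the inverse law of cosines on triangle TPW: cos(∠TPW) = (9² + 4.66² − 9²) / (2·9·4.66) = 21.7/83.86 = 0.2588, so ∠TPW = 75°.

Therefore, the measure of angle ∠TPW = 75°.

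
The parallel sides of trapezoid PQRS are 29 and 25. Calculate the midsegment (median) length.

The midsegment (median) of a trapezoid connects the midpoints of the non-parallel sides.
Its length is the average of the two bases: (29 + 25) / 2 = 27.

27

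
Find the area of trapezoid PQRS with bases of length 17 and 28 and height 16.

Area = (17 + 28) * 16 / 2 = 720 / 2 = 360

360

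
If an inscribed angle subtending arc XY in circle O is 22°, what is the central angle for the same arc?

By the inscribed angle theorem, the central angle is twice the inscribed angle.
Central angle = 2 × 22° = 44°

44°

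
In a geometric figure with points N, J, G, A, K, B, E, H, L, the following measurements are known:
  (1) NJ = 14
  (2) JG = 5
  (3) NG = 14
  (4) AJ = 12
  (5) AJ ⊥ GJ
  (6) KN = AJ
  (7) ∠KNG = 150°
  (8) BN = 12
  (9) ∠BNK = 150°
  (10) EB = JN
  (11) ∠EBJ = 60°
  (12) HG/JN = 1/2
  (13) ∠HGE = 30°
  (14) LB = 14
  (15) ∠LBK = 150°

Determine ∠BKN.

From the given relations: KN = AJ = 12.
Step 1: By the law of cosines on triangle KNB: KB² = 12² + 12² − 2·12·12·cos(150°) = 537.42, so KB ≈ 23.18.
Step 2: By the inverse law of cosines on triangle BKN: cos(∠BKN) = (23.18² + 12² − 12²) / (2·23.18·12) = 537.42/556.37 = 0.9659, so ∠BKN = 15°.

Therefore, the measure of angle ∠BKN = 15°.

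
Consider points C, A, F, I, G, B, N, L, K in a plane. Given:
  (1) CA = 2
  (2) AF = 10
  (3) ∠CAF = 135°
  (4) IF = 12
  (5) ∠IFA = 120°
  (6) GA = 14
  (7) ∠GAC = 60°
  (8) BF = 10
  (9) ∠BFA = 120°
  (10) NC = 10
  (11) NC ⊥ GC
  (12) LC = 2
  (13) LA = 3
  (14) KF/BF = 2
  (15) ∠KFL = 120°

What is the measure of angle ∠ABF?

Step 1: By the law of cosines on triangle BFA: BA² = 10² + 10² − 2·10·10·cos(120°) = 300, so BA = 10·√3.
Step 2: By the inverse law of cosines on triangle ABF: cos(∠ABF) = ((10·√3)² + 10² − 10²) / (2·10·√3·10) = 300/346.41 = 0.866, so ∠ABF = 30°.

Therefore, the measure of angle ∠ABF = 30°.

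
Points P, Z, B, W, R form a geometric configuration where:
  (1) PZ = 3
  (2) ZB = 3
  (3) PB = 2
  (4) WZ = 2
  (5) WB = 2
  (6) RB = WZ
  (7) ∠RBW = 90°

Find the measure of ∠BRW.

From the given relations: RB = WZ = 2.
Step 1: By the law of cosines on triangle RBW: RW² = 2² + 2² − 2·2·2·cos(90°) = 8, so RW = 2·√2.
Step 2: By the inverse law of cosines on triangle BRW: cos(∠BRW) = (2² + (2·√2)² − 2²) / (2·2·2·√2) = 8/11.31 = 0.7071, so ∠BRW = 45°.

Therefore, the measure of angle ∠BRW = 45°.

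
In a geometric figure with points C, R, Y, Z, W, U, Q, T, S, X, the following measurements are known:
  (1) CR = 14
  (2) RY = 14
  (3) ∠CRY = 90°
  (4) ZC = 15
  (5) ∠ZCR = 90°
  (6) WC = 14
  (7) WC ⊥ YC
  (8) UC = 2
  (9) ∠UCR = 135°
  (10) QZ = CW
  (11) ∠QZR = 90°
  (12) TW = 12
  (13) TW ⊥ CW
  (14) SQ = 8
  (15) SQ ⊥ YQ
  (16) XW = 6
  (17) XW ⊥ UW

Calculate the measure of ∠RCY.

Step 1: By the law of cosines on triangle CRY: CY² = 14² + 14² − 2·14·14·cos(90°) = 392, so CY = 14·√2.
Step 2: By the inverse law of cosines on triangle RCY: cos(∠RCY) = (14² + (14·√2)² − 14²) / (2·14·14·√2) = 392/554.37 = 0.7071, so ∠RCY = 45°.

Therefore, the measure of angle ∠RCY = 45°.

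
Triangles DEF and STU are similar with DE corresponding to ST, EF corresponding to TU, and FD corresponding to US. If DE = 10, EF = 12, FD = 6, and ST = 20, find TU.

k = 20/10 = 2. TU = 2 * 12 = 24.

24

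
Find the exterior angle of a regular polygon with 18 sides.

Each exterior angle of a regular n-gon is 360 / n.
For n = 18: 360 / 18 = 20 degrees.

20 degrees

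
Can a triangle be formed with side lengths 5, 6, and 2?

For three segments to close into a triangle, no single side can be as long as the other two combined.
The longest side is 6, and 2 + 5 = 7 > 6.
A triangle can be formed.

Yes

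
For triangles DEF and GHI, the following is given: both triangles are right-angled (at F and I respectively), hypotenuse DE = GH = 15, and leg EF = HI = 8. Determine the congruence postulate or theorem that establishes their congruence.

The given information provides:
both triangles are right-angled (at F and I respectively), hypotenuse DE = GH = 15, and leg EF = HI = 8
This matches the HL congruence theorem.
The hypotenuse and one leg of two right triangles are equal (Hypotenuse-Leg).

HL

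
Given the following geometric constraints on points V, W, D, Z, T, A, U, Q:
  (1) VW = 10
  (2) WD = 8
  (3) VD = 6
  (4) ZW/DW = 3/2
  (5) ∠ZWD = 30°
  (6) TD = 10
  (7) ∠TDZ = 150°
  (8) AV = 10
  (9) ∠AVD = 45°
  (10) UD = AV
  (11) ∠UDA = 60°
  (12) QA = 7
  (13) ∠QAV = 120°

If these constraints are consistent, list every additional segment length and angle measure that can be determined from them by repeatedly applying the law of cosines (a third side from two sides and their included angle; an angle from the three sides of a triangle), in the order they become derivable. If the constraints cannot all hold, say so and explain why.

The constraints are consistent. Derivable facts, in order:
After 1 step:
- DA ≈ 7.15
- DZ ≈ 6.46
- VQ ≈ 14.8
- ∠DVW = 53.13°
- ∠DWV = 36.87°
- ∠VDW = 90°
After 2 steps:
- AU ≈ 8.92
- ZT ≈ 15.92
- ∠ADV = 98.61°
- ∠AQV = 35.82°
- ∠AVQ = 24.18°
- ∠DAV = 36.39°
- ∠DZW = 38.26°
- ∠WDZ = 111.74°
After 3 steps:
- ∠AUD = 43.95°
- ∠DAU = 76.05°
- ∠DTZ = 11.7°
- ∠DZT = 18.3°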